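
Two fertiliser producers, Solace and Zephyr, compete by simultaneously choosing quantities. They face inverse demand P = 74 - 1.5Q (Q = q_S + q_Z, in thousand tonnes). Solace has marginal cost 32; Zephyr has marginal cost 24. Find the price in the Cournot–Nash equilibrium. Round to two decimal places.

Solace's profit: π_S = (74 - 1.5Q)q_S - (32q_S). Setting ∂π_S/∂q_S = 0: 42 - 3q_S - (3/2)(q_Z) = 0.
Zephyr's first-order condition: 50 - 3q_Z - (3/2)(q_S) = 0.
Rearranging gives the reaction functions q_S = (42 - (3/2)q_Z)/3 and q_Z = (50 - (3/2)q_S)/3.
Substituting one into the other gives q_S = 68/9 and q_Z = 116/9.
Total output Q = 184/9, so price P = 74 - (3/2)·(184/9) = 130/3.

43.33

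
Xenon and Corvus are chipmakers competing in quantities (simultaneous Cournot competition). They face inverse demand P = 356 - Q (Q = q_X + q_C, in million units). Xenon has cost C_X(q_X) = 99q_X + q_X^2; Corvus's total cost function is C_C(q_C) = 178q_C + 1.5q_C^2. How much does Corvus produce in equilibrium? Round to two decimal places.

23.95

Xenon's profit: π_X = (356 - Q)q_X - (99q_X + q_X²). Setting ∂π_X/∂q_X = 0: 257 - 4q_X - (q_C) = 0.
Corvus's first-order condition: 178 - 5q_C - (q_X) = 0.
Best responses: q_X = (257 - q_C)/4, q_C = (178 - q_X)/5.
Substituting one into the other gives q_X = 1107/19 and q_C = 455/19.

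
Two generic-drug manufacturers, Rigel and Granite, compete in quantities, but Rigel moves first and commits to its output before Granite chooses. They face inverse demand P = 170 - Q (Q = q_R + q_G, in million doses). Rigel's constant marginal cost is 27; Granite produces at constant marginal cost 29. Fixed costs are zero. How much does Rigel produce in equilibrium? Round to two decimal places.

72.50

Solve by backward induction. Given q_R, the follower Granite maximises π_G = (170 - q_R - q_G)q_G - 29q_G.
∂π_G/∂q_G = 141 - q_R - 2q_G = 0 gives the reaction function q_G = (141 - q_R)/2.
The leader anticipates this reaction. Substituting into P = 170 - Q gives P = 199/2 - (1/2)q_R, so π_R = (199/2 - (1/2)q_R)q_R - 27q_R.
The leader's first-order condition 145/2 - q_R = 0 yields q_R = 145/2.
Then q_G = (141 - 145/2)/2 = 137/4.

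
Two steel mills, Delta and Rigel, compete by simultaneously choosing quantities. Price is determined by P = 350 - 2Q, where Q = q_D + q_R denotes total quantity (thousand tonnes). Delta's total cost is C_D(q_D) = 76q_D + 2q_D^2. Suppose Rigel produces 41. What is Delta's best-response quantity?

With the rival's output fixed at 41, Delta's profit is π_D = (350 - 2·41 - 2q_D)q_D - (76q_D + 2q_D²) = (268 - 2q_D)q_D - (76q_D + 2q_D²).
∂π_D/∂q_D = 192 - 8q_D = 0, so q_D = 24.

24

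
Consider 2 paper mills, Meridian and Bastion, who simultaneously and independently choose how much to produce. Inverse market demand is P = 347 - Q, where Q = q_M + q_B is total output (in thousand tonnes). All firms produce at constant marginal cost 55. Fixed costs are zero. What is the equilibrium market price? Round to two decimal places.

152.33

Each firm earns π_i = (347 - Q)q_i - 55q_i.
First-order condition (treating rivals' output as given): 292 - 2q_i - q_j = 0.
By symmetry each firm produces the same amount; substituting q_j = q_i yields q_i = 292/3.
Total output Q = 584/3, so price P = 347 - 584/3 = 457/3.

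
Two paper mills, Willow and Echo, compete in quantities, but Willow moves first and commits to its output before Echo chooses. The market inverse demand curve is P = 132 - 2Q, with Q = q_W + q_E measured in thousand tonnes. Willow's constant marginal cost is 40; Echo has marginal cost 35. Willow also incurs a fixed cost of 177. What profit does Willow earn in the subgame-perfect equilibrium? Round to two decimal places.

296.06

Solve by backward induction. Given q_W, the follower Echo maximises π_E = (132 - 2q_W - 2q_E)q_E - 35q_E.
Setting the follower's marginal profit to zero, 97 - 2q_W - 4q_E = 0, i.e. q_E = (97 - 2q_W)/4.
The leader anticipates this reaction. Substituting into P = 132 - 2Q gives P = 167/2 - q_W, so π_W = (167/2 - q_W)q_W - 40q_W.
Maximising: ∂π_W/∂q_W = 87/2 - 2q_W = 0, giving q_W = 87/4.
Then q_E = (97 - 2·(87/4))/4 = 107/8.
Price P = 132 - 2·(281/8) = 247/4.
Willow's profit: (247/4 - 40)·(87/4) - 177 = 296.0625.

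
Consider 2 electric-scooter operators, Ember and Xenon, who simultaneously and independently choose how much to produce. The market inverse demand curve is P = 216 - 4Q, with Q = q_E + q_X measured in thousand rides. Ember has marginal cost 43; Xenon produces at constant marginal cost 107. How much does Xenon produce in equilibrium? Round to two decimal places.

Ember's profit: π_E = (216 - 4Q)q_E - (43q_E). Setting ∂π_E/∂q_E = 0: 173 - 8q_E - 4(q_X) = 0.
Xenon's first-order condition: 109 - 8q_X - 4(q_E) = 0.
Rearranging gives the reaction functions q_E = (173 - 4q_X)/8 and q_X = (109 - 4q_E)/8.
Substituting one into the other gives q_E = 79/4 and q_X = 15/4.

3.75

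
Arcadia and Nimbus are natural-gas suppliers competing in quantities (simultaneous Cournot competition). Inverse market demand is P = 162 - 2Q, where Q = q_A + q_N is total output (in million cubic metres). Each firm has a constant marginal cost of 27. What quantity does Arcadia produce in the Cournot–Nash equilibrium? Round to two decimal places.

A representative firm's profit is π_i = q_i(162 - 2Q) - 27q_i.
Setting ∂π_i/∂q_i = 0 with rivals' quantities fixed: 135 - 4q_i - 2q_j = 0.
With identical firms every q_j equals q_i, so q_j = q_i and 135 = 6q_i, giving q_i = 45/2.

22.50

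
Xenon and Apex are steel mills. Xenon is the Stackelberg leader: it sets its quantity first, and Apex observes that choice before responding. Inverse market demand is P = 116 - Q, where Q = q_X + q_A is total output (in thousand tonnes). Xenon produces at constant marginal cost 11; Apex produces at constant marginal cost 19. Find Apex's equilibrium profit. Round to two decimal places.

Solve by backward induction. Given q_X, the follower Apex maximises π_A = (116 - q_X - q_A)q_A - 19q_A.
∂π_A/∂q_A = 97 - q_X - 2q_A = 0 gives the reaction function q_A = (97 - q_X)/2.
The leader anticipates this reaction. Substituting into P = 116 - Q gives P = 135/2 - (1/2)q_X, so π_X = (135/2 - (1/2)q_X)q_X - 11q_X.
Maximising: ∂π_X/∂q_X = 113/2 - q_X = 0, giving q_X = 113/2.
Then q_A = (97 - 113/2)/2 = 81/4.
Price P = 116 - 307/4 = 157/4.
Apex's profit: (157/4 - 19)·(81/4) = 410.0625.

410.06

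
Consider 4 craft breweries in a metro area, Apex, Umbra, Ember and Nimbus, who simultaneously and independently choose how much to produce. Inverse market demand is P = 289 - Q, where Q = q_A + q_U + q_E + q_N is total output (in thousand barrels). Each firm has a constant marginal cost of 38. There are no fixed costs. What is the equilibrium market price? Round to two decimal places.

88.20

A representative firm's profit is π_i = q_i(289 - Q) - 38q_i.
Setting ∂π_i/∂q_i = 0 with rivals' quantities fixed: 251 - 2q_i - Σ_{j≠i} q_j = 0.
By symmetry each firm produces the same amount; substituting Σ_{j≠i} q_j = 3q_i yields q_i = 251/5.
Total output Q = 1004/5, so price P = 289 - 1004/5 = 441/5.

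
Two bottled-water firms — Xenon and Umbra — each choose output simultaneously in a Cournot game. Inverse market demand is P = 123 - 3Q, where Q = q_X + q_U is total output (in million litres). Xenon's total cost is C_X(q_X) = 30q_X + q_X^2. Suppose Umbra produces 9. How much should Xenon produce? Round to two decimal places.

With the rival's output fixed at 9, Xenon's profit is π_X = (123 - 3·9 - 3q_X)q_X - (30q_X + q_X²) = (96 - 3q_X)q_X - (30q_X + q_X²).
∂π_X/∂q_X = 66 - 8q_X = 0, so q_X = 33/4.

8.25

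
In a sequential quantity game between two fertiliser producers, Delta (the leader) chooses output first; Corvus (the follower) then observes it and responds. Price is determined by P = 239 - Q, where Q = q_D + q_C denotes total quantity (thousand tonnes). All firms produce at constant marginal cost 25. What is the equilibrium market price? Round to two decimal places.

78.50

The follower Corvus best-responds to any q_D: π_C = (239 - Q)q_C - 25q_C.
Setting the follower's marginal profit to zero, 214 - q_D - 2q_C = 0, i.e. q_C = (214 - q_D)/2.
The leader anticipates this reaction. Substituting into P = 239 - Q gives P = 132 - (1/2)q_D, so π_D = (132 - (1/2)q_D)q_D - 25q_D.
The leader's first-order condition 107 - q_D = 0 yields q_D = 107.
Then q_C = (214 - 107)/2 = 107/2.
Total output Q = 321/2, so price P = 239 - 321/2 = 157/2.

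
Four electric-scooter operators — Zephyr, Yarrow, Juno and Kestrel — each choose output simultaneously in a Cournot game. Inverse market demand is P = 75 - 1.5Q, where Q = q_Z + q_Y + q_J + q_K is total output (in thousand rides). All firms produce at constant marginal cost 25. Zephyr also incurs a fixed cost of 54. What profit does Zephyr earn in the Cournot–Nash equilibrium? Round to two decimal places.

12.67

Each firm earns π_i = (75 - 1.5Q)q_i - 25q_i.
First-order condition (treating rivals' output as given): 50 - 3q_i - (3/2)·Σ_{j≠i} q_j = 0.
With identical firms every q_j equals q_i, so Σ_{j≠i} q_j = 3q_i and 50 = (15/2)q_i, giving q_i = 20/3.
Price P = 75 - (3/2)·(80/3) = 35.
Zephyr's profit: (35 - 25)·(20/3) - 54 = 38/3.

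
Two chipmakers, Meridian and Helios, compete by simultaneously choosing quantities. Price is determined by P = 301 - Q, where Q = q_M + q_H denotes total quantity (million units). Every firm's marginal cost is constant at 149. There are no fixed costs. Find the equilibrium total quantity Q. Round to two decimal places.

101.33

Each firm earns π_i = (301 - Q)q_i - 149q_i.
First-order condition (treating rivals' output as given): 152 - 2q_i - q_j = 0.
With identical firms every q_j equals q_i, so q_j = q_i and 152 = 3q_i, giving q_i = 152/3.
Total output Q = 152/3 + 152/3 = 304/3.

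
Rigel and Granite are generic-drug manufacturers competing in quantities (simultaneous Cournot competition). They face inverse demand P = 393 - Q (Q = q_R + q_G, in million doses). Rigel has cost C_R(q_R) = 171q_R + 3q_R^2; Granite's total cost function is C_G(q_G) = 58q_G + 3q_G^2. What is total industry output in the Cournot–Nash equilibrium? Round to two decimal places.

Rigel's profit: π_R = (393 - Q)q_R - (171q_R + 3q_R²). Setting ∂π_R/∂q_R = 0: 222 - 8q_R - (q_G) = 0.
Granite's profit: π_G = (393 - Q)q_G - (58q_G + 3q_G²). Setting ∂π_G/∂q_G = 0: 335 - 8q_G - (q_R) = 0.
Rearranging gives the reaction functions q_R = (222 - q_G)/8 and q_G = (335 - q_R)/8.
Solving the pair: q_R = 1441/63, q_G = 39.0159.
Total output Q = 1441/63 + 39.0159 = 557/9.

61.89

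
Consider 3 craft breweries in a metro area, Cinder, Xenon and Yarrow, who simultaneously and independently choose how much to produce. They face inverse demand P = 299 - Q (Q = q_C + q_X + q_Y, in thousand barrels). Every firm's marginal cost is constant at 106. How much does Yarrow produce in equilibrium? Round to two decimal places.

48.25

Each firm earns π_i = (299 - Q)q_i - 106q_i.
Setting ∂π_i/∂q_i = 0 with rivals' quantities fixed: 193 - 2q_i - Σ_{j≠i} q_j = 0.
By symmetry each firm produces the same amount; substituting Σ_{j≠i} q_j = 2q_i yields q_i = 193/4.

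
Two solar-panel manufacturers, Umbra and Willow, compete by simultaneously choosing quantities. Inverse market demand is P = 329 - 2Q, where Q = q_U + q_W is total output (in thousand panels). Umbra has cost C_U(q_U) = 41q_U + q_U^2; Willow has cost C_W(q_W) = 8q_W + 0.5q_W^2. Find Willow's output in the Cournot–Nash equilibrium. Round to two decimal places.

Umbra's profit: π_U = (329 - 2Q)q_U - (41q_U + q_U²). Setting ∂π_U/∂q_U = 0: 288 - 6q_U - 2(q_W) = 0.
Willow's profit: π_W = (329 - 2Q)q_W - (8q_W + (1/2)q_W²). Setting ∂π_W/∂q_W = 0: 321 - 5q_W - 2(q_U) = 0.
Best responses: q_U = (288 - 2q_W)/6, q_W = (321 - 2q_U)/5.
Substituting one into the other gives q_U = 399/13 and q_W = 675/13.

51.92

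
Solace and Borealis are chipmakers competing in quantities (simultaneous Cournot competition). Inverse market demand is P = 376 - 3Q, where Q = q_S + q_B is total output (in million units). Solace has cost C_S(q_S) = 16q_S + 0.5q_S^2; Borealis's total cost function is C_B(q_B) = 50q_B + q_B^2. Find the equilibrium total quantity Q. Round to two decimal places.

Solace's profit: π_S = (376 - 3Q)q_S - (16q_S + (1/2)q_S²). Setting ∂π_S/∂q_S = 0: 360 - 7q_S - 3(q_B) = 0.
Borealis's first-order condition: 326 - 8q_B - 3(q_S) = 0.
So q_S = (360 - 3q_B)/7 and q_B = (326 - 3q_S)/8.
Substituting one into the other gives q_S = 1902/47 and q_B = 1202/47.
Total output Q = 1902/47 + 1202/47 = 66.0426.

66.04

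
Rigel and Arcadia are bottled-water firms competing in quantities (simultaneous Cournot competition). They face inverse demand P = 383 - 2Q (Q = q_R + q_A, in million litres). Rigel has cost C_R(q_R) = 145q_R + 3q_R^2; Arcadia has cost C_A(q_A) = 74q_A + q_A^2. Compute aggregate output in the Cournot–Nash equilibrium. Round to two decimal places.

Rigel's profit: π_R = (383 - 2Q)q_R - (145q_R + 3q_R²). Setting ∂π_R/∂q_R = 0: 238 - 10q_R - 2(q_A) = 0.
Arcadia's profit: π_A = (383 - 2Q)q_A - (74q_A + q_A²). Setting ∂π_A/∂q_A = 0: 309 - 6q_A - 2(q_R) = 0.
Best responses: q_R = (238 - 2q_A)/10, q_A = (309 - 2q_R)/6.
Substituting one into the other gives q_R = 405/28 and q_A = 1307/28.
Total output Q = 405/28 + 1307/28 = 428/7.

61.14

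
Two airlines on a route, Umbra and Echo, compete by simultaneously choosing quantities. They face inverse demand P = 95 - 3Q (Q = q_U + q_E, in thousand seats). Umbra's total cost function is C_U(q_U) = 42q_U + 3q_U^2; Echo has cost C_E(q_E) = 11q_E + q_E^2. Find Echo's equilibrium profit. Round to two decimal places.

380.92

Umbra's profit: π_U = (95 - 3Q)q_U - (42q_U + 3q_U²). Setting ∂π_U/∂q_U = 0: 53 - 12q_U - 3(q_E) = 0.
Echo's first-order condition: 84 - 8q_E - 3(q_U) = 0.
Rearranging gives the reaction functions q_U = (53 - 3q_E)/12 and q_E = (84 - 3q_U)/8.
Substituting one into the other gives q_U = 172/87 and q_E = 283/29.
Price P = 95 - 3·(1021/87) = 1734/29.
Echo's profit: (1734/29)·(283/29) - 11·(283/29) - (283/29)² = 380.9227.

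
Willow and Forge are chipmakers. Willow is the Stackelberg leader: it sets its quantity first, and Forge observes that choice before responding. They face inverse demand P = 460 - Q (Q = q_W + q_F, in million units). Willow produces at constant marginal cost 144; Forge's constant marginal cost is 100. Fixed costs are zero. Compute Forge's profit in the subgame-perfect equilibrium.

12544

The follower Forge best-responds to any q_W: π_F = (460 - Q)q_F - 100q_F.
Follower FOC: 360 - q_W - 2q_F = 0, so q_F(q_W) = (360 - q_W)/2.
The leader anticipates this reaction. Substituting into P = 460 - Q gives P = 280 - (1/2)q_W, so π_W = (280 - (1/2)q_W)q_W - 144q_W.
The leader's first-order condition 136 - q_W = 0 yields q_W = 136.
Then q_F = (360 - 136)/2 = 112.
Price P = 460 - 248 = 212.
Forge's profit: (212 - 100)·112 = 12544.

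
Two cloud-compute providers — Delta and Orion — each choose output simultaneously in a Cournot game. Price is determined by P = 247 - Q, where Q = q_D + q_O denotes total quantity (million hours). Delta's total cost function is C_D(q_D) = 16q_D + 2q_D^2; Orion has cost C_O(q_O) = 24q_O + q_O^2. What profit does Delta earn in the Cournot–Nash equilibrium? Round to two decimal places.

2786.77

Delta's profit: π_D = (247 - Q)q_D - (16q_D + 2q_D²). Setting ∂π_D/∂q_D = 0: 231 - 6q_D - (q_O) = 0.
Orion's profit: π_O = (247 - Q)q_O - (24q_O + q_O²). Setting ∂π_O/∂q_O = 0: 223 - 4q_O - (q_D) = 0.
Rearranging gives the reaction functions q_D = (231 - q_O)/6 and q_O = (223 - q_D)/4.
Substituting one into the other gives q_D = 701/23 and q_O = 1107/23.
Price P = 247 - 1808/23 = 168.3913.
Delta's profit: 168.3913·(701/23) - 16·(701/23) - 2(701/23)² = 2786.7732.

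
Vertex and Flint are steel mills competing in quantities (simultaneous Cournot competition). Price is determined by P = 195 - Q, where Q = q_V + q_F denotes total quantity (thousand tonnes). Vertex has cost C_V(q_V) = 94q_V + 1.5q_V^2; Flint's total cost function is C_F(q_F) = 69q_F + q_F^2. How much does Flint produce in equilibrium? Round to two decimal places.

27.84

Vertex's profit: π_V = (195 - Q)q_V - (94q_V + (3/2)q_V²). Setting ∂π_V/∂q_V = 0: 101 - 5q_V - (q_F) = 0.
Flint's profit: π_F = (195 - Q)q_F - (69q_F + q_F²). Setting ∂π_F/∂q_F = 0: 126 - 4q_F - (q_V) = 0.
So q_V = (101 - q_F)/5 and q_F = (126 - q_V)/4.
Solving the pair: q_V = 278/19, q_F = 529/19.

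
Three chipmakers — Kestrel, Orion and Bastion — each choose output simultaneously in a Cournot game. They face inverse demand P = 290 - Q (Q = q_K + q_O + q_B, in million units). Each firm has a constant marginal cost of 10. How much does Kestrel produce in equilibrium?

70

A representative firm's profit is π_i = q_i(290 - Q) - 10q_i.
First-order condition (treating rivals' output as given): 280 - 2q_i - Σ_{j≠i} q_j = 0.
With identical firms every q_j equals q_i, so Σ_{j≠i} q_j = 2q_i and 280 = 4q_i, giving q_i = 70.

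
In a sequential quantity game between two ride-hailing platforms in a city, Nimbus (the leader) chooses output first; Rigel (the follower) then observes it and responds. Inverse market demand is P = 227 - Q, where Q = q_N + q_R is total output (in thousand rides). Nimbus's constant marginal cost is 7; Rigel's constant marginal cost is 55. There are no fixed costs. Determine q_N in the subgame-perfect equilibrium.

The follower Rigel best-responds to any q_N: π_R = (227 - Q)q_R - 55q_R.
∂π_R/∂q_R = 172 - q_N - 2q_R = 0 gives the reaction function q_R = (172 - q_N)/2.
The leader anticipates this reaction. Substituting into P = 227 - Q gives P = 141 - (1/2)q_N, so π_N = (141 - (1/2)q_N)q_N - 7q_N.
The leader's first-order condition 134 - q_N = 0 yields q_N = 134.
Then q_R = (172 - 134)/2 = 19.

134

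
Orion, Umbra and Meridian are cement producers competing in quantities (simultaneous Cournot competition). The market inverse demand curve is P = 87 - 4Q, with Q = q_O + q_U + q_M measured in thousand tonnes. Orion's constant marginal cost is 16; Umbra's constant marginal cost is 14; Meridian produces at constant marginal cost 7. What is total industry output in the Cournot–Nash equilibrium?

Orion's profit: π_O = (87 - 4Q)q_O - (16q_O). Setting ∂π_O/∂q_O = 0: 71 - 8q_O - 4(q_U + q_M) = 0.
Umbra's first-order condition: 73 - 8q_U - 4(q_O + q_M) = 0.
Meridian's first-order condition: 80 - 8q_M - 4(q_O + q_U) = 0.
Adding the 3 conditions: 224 − 8Q − 8Q = 0, i.e. Q = 14.
Back-substituting: q_O = (71 − 56)/4 = 15/4, q_U = (73 − 56)/4 = 17/4, q_M = (80 − 56)/4 = 6.
Total output Q = 15/4 + 17/4 + 6 = 14.

14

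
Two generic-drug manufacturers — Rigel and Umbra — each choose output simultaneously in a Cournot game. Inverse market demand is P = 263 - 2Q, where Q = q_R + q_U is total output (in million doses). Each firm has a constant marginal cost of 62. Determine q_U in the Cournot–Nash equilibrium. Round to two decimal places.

33.50

A representative firm's profit is π_i = q_i(263 - 2Q) - 62q_i.
First-order condition (treating rivals' output as given): 201 - 4q_i - 2q_j = 0.
With identical firms every q_j equals q_i, so q_j = q_i and 201 = 6q_i, giving q_i = 67/2.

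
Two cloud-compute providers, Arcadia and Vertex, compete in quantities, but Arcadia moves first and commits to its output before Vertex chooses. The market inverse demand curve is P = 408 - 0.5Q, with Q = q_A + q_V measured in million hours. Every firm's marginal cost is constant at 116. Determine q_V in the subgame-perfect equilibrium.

The follower Vertex best-responds to any q_A: π_V = (408 - 0.5Q)q_V - 116q_V.
Follower FOC: 292 - (1/2)q_A - q_V = 0, so q_V(q_A) = (292 - (1/2)q_A).
Arcadia substitutes q_V(q_A) into its own profit: π_A = q_A(408 - (1/2)q_A - (292 - (1/2)q_A)/2) - 116q_A = (262 - (1/4)q_A)q_A - 116q_A.
The leader's first-order condition 146 - (1/2)q_A = 0 yields q_A = 292.
Then q_V = (292 - (1/2)·292) = 146.

146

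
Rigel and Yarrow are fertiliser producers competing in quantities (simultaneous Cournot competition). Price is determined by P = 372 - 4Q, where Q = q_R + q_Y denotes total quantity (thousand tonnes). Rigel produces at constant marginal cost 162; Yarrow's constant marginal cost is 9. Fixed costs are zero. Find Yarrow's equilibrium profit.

Rigel's profit: π_R = (372 - 4Q)q_R - (162q_R). Setting ∂π_R/∂q_R = 0: 210 - 8q_R - 4(q_Y) = 0.
Yarrow's first-order condition: 363 - 8q_Y - 4(q_R) = 0.
So q_R = (210 - 4q_Y)/8 and q_Y = (363 - 4q_R)/8.
Substituting one into the other gives q_R = 19/4 and q_Y = 43.
Price P = 372 - 4·(191/4) = 181.
Yarrow's profit: (181 - 9)·43 = 7396.

7396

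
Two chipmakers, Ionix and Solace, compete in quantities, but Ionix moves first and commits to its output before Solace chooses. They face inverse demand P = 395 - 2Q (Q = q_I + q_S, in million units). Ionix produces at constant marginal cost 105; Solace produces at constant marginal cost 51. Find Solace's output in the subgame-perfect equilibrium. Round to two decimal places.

Solve by backward induction. Given q_I, the follower Solace maximises π_S = (395 - 2q_I - 2q_S)q_S - 51q_S.
∂π_S/∂q_S = 344 - 2q_I - 4q_S = 0 gives the reaction function q_S = (344 - 2q_I)/4.
The leader anticipates this reaction. Substituting into P = 395 - 2Q gives P = 223 - q_I, so π_I = (223 - q_I)q_I - 105q_I.
The leader's first-order condition 118 - 2q_I = 0 yields q_I = 59.
Then q_S = (344 - 2·59)/4 = 113/2.

56.50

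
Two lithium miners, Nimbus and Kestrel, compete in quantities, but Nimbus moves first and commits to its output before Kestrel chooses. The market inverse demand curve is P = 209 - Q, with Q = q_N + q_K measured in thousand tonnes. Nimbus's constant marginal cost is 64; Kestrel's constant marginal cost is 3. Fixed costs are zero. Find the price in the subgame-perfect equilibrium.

The follower Kestrel best-responds to any q_N: π_K = (209 - Q)q_K - 3q_K.
Follower FOC: 206 - q_N - 2q_K = 0, so q_K(q_N) = (206 - q_N)/2.
Nimbus substitutes q_K(q_N) into its own profit: π_N = q_N(209 - q_N - (206 - q_N)/2) - 64q_N = (106 - (1/2)q_N)q_N - 64q_N.
The leader's first-order condition 42 - q_N = 0 yields q_N = 42.
Then q_K = (206 - 42)/2 = 82.
Total output Q = 124, so price P = 209 - 124 = 85.

85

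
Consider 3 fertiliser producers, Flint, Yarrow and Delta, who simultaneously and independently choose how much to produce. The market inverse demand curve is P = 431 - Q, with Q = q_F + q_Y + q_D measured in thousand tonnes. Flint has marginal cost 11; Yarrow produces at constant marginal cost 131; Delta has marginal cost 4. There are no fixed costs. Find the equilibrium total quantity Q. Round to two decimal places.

286.75

Flint's profit: π_F = (431 - Q)q_F - (11q_F). Setting ∂π_F/∂q_F = 0: 420 - 2q_F - (q_Y + q_D) = 0.
Yarrow's profit: π_Y = (431 - Q)q_Y - (131q_Y). Setting ∂π_Y/∂q_Y = 0: 300 - 2q_Y - (q_F + q_D) = 0.
Delta's first-order condition: 427 - 2q_D - (q_F + q_Y) = 0.
Adding the 3 conditions: 1147 − 2Q − 2Q = 0, i.e. Q = 1147/4.
Back-substituting: q_F = (420 − 1147/4) = 533/4, q_Y = (300 − 1147/4) = 53/4, q_D = (427 − 1147/4) = 561/4.
Total output Q = 533/4 + 53/4 + 561/4 = 1147/4.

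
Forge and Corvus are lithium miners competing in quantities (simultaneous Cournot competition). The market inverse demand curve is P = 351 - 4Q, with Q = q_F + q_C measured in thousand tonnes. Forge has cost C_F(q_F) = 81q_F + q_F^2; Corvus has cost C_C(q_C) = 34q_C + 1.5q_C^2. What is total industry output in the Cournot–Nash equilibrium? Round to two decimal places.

40.34

Forge's profit: π_F = (351 - 4Q)q_F - (81q_F + q_F²). Setting ∂π_F/∂q_F = 0: 270 - 10q_F - 4(q_C) = 0.
Corvus's first-order condition: 317 - 11q_C - 4(q_F) = 0.
So q_F = (270 - 4q_C)/10 and q_C = (317 - 4q_F)/11.
Substituting one into the other gives q_F = 851/47 and q_C = 1045/47.
Total output Q = 851/47 + 1045/47 = 1896/47.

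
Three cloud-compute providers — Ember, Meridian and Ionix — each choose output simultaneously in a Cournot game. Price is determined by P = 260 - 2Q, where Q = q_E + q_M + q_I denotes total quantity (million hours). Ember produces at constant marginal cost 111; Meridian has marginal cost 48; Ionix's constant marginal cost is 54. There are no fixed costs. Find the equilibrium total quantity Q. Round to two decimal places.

70.88

Ember's profit: π_E = (260 - 2Q)q_E - (111q_E). Setting ∂π_E/∂q_E = 0: 149 - 4q_E - 2(q_M + q_I) = 0.
Meridian's first-order condition: 212 - 4q_M - 2(q_E + q_I) = 0.
Ionix's profit: π_I = (260 - 2Q)q_I - (54q_I). Setting ∂π_I/∂q_I = 0: 206 - 4q_I - 2(q_E + q_M) = 0.
Adding the 3 first-order conditions: 567 − 8Q = 0, so Q = 567/8.
Back-substituting: q_E = (149 − 567/4)/2 = 29/8, q_M = (212 − 567/4)/2 = 281/8, q_I = (206 − 567/4)/2 = 257/8.
Total output Q = 29/8 + 281/8 + 257/8 = 567/8.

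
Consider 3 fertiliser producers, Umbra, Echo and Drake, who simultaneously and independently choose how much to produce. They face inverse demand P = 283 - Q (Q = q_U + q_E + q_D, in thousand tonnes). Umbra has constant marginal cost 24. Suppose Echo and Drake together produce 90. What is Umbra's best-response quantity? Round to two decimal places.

With rivals' combined output fixed at 90, Umbra's profit is π_U = (283 - 90 - q_U)q_U - (24q_U) = (193 - q_U)q_U - (24q_U).
∂π_U/∂q_U = 169 - 2q_U = 0, so q_U = 169/2.

84.50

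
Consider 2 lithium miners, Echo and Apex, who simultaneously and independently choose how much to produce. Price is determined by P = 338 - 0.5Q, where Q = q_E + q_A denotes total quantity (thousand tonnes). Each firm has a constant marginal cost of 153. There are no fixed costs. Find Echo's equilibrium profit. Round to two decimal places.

7605.56

Each firm earns π_i = (338 - 0.5Q)q_i - 153q_i.
Setting ∂π_i/∂q_i = 0 with rivals' quantities fixed: 185 - q_i - (1/2)q_j = 0.
By symmetry each firm produces the same amount; substituting q_j = q_i yields q_i = 185/(3/2) = 370/3.
Price P = 338 - (1/2)·(740/3) = 644/3.
Echo's profit: (644/3 - 153)·(370/3) = 7605.5556.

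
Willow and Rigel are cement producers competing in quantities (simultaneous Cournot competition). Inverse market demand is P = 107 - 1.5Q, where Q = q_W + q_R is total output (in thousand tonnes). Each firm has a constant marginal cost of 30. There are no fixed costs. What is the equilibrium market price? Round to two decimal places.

55.67

Each firm earns π_i = (107 - 1.5Q)q_i - 30q_i.
Setting ∂π_i/∂q_i = 0 with rivals' quantities fixed: 77 - 3q_i - (3/2)q_j = 0.
With identical firms every q_j equals q_i, so q_j = q_i and 77 = (9/2)q_i, giving q_i = 154/9.
Total output Q = 308/9, so price P = 107 - (3/2)·(308/9) = 167/3.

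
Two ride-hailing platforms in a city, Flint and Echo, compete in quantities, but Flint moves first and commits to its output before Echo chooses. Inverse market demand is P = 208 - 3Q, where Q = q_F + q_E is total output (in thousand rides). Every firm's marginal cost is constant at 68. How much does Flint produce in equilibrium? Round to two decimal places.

23.33

The follower Echo best-responds to any q_F: π_E = (208 - 3Q)q_E - 68q_E.
Follower FOC: 140 - 3q_F - 6q_E = 0, so q_E(q_F) = (140 - 3q_F)/6.
Flint substitutes q_E(q_F) into its own profit: π_F = q_F(208 - 3q_F - (140 - 3q_F)/2) - 68q_F = (138 - (3/2)q_F)q_F - 68q_F.
The leader's first-order condition 70 - 3q_F = 0 yields q_F = 70/3.
Then q_E = (140 - 3·(70/3))/6 = 35/3.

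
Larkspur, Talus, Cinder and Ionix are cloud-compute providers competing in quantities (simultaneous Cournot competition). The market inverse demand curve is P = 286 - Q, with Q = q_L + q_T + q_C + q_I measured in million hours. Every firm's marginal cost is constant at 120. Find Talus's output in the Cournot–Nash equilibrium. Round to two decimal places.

33.20

Each firm earns π_i = (286 - Q)q_i - 120q_i.
First-order condition (treating rivals' output as given): 166 - 2q_i - Σ_{j≠i} q_j = 0.
By symmetry each firm produces the same amount; substituting Σ_{j≠i} q_j = 3q_i yields q_i = 166/5.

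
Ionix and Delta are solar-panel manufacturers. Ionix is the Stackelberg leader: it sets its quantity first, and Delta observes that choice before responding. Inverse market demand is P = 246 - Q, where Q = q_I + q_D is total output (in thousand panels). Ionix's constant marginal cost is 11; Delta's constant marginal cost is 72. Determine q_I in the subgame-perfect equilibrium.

Solve by backward induction. Given q_I, the follower Delta maximises π_D = (246 - q_I - q_D)q_D - 72q_D.
∂π_D/∂q_D = 174 - q_I - 2q_D = 0 gives the reaction function q_D = (174 - q_I)/2.
The leader anticipates this reaction. Substituting into P = 246 - Q gives P = 159 - (1/2)q_I, so π_I = (159 - (1/2)q_I)q_I - 11q_I.
Leader FOC: 148 - q_I = 0, so q_I = 148.
Then q_D = (174 - 148)/2 = 13.

148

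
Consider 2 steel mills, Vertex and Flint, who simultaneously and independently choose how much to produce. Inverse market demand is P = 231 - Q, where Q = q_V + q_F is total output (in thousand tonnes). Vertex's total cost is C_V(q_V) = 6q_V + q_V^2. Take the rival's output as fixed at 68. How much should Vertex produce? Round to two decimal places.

39.25

With the rival's output fixed at 68, Vertex's profit is π_V = (231 - 68 - q_V)q_V - (6q_V + q_V²) = (163 - q_V)q_V - (6q_V + q_V²).
∂π_V/∂q_V = 157 - 4q_V = 0, so q_V = 157/4.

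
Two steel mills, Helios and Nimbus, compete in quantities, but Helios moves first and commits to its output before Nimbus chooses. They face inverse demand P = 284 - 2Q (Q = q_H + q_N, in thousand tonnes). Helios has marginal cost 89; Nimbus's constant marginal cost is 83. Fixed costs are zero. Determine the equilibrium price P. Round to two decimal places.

The follower Nimbus best-responds to any q_H: π_N = (284 - 2Q)q_N - 83q_N.
∂π_N/∂q_N = 201 - 2q_H - 4q_N = 0 gives the reaction function q_N = (201 - 2q_H)/4.
The leader anticipates this reaction. Substituting into P = 284 - 2Q gives P = 367/2 - q_H, so π_H = (367/2 - q_H)q_H - 89q_H.
Maximising: ∂π_H/∂q_H = 189/2 - 2q_H = 0, giving q_H = 189/4.
Then q_N = (201 - 2·(189/4))/4 = 213/8.
Total output Q = 591/8, so price P = 284 - 2·(591/8) = 545/4.

136.25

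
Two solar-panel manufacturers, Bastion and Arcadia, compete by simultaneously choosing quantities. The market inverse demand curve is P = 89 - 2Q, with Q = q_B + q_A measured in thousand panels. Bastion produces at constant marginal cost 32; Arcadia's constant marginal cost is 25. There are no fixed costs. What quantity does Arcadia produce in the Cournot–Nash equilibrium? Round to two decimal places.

11.83

Bastion's profit: π_B = (89 - 2Q)q_B - (32q_B). Setting ∂π_B/∂q_B = 0: 57 - 4q_B - 2(q_A) = 0.
Arcadia's first-order condition: 64 - 4q_A - 2(q_B) = 0.
So q_B = (57 - 2q_A)/4 and q_A = (64 - 2q_B)/4.
Substituting one into the other gives q_B = 25/3 and q_A = 71/6.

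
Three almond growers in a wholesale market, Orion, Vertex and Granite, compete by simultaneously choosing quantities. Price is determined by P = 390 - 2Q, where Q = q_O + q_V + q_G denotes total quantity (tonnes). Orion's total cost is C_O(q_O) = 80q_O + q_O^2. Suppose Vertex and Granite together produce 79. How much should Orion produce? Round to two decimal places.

25.33

With rivals' combined output fixed at 79, Orion's profit is π_O = (390 - 2·79 - 2q_O)q_O - (80q_O + q_O²) = (232 - 2q_O)q_O - (80q_O + q_O²).
∂π_O/∂q_O = 152 - 6q_O = 0, so q_O = 76/3.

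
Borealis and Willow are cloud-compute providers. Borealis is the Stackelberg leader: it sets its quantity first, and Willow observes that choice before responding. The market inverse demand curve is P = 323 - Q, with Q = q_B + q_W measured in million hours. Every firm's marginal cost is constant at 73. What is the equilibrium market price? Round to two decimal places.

The follower Willow best-responds to any q_B: π_W = (323 - Q)q_W - 73q_W.
Setting the follower's marginal profit to zero, 250 - q_B - 2q_W = 0, i.e. q_W = (250 - q_B)/2.
Borealis substitutes q_W(q_B) into its own profit: π_B = q_B(323 - q_B - (250 - q_B)/2) - 73q_B = (198 - (1/2)q_B)q_B - 73q_B.
Maximising: ∂π_B/∂q_B = 125 - q_B = 0, giving q_B = 125.
Then q_W = (250 - 125)/2 = 125/2.
Total output Q = 375/2, so price P = 323 - 375/2 = 271/2.

135.50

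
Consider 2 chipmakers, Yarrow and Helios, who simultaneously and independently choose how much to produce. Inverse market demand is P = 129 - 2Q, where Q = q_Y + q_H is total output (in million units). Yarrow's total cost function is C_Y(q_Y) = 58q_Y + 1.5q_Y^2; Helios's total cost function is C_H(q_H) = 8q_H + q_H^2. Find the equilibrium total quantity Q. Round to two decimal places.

23.39

Yarrow's profit: π_Y = (129 - 2Q)q_Y - (58q_Y + (3/2)q_Y²). Setting ∂π_Y/∂q_Y = 0: 71 - 7q_Y - 2(q_H) = 0.
Helios's first-order condition: 121 - 6q_H - 2(q_Y) = 0.
So q_Y = (71 - 2q_H)/7 and q_H = (121 - 2q_Y)/6.
Solving the pair: q_Y = 92/19, q_H = 705/38.
Total output Q = 92/19 + 705/38 = 889/38.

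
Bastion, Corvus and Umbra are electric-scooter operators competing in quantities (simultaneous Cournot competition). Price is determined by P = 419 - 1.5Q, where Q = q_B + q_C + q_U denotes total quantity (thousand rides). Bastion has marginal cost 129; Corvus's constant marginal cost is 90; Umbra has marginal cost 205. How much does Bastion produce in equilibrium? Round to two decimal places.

Bastion's profit: π_B = (419 - 1.5Q)q_B - (129q_B). Setting ∂π_B/∂q_B = 0: 290 - 3q_B - (3/2)(q_C + q_U) = 0.
Corvus's profit: π_C = (419 - 1.5Q)q_C - (90q_C). Setting ∂π_C/∂q_C = 0: 329 - 3q_C - (3/2)(q_B + q_U) = 0.
Umbra's profit: π_U = (419 - 1.5Q)q_U - (205q_U). Setting ∂π_U/∂q_U = 0: 214 - 3q_U - (3/2)(q_B + q_C) = 0.
Summing all 3 equations gives 833 − 6Q = 0, hence Q = 833/6.
Back-substituting: q_B = (290 − 833/4)/(3/2) = 109/2, q_C = (329 − 833/4)/(3/2) = 161/2, q_U = (214 − 833/4)/(3/2) = 23/6.

54.50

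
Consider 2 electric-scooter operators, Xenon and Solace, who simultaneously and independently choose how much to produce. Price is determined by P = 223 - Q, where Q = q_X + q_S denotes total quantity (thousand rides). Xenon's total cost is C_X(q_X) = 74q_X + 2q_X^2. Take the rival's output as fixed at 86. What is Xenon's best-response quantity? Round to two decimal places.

With the rival's output fixed at 86, Xenon's profit is π_X = (223 - 86 - q_X)q_X - (74q_X + 2q_X²) = (137 - q_X)q_X - (74q_X + 2q_X²).
∂π_X/∂q_X = 63 - 6q_X = 0, so q_X = 21/2.

10.50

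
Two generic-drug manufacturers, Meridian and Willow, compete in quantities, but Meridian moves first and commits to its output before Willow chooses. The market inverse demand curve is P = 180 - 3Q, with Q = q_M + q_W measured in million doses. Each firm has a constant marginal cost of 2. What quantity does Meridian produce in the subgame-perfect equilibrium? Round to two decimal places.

Solve by backward induction. Given q_M, the follower Willow maximises π_W = (180 - 3q_M - 3q_W)q_W - 2q_W.
∂π_W/∂q_W = 178 - 3q_M - 6q_W = 0 gives the reaction function q_W = (178 - 3q_M)/6.
Meridian substitutes q_W(q_M) into its own profit: π_M = q_M(180 - 3q_M - (178 - 3q_M)/2) - 2q_M = (91 - (3/2)q_M)q_M - 2q_M.
Maximising: ∂π_M/∂q_M = 89 - 3q_M = 0, giving q_M = 89/3.
Then q_W = (178 - 3·(89/3))/6 = 89/6.

29.67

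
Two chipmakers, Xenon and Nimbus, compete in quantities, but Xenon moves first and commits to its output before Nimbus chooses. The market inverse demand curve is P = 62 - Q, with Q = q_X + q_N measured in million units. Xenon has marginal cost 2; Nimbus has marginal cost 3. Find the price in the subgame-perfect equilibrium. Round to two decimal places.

The follower Nimbus best-responds to any q_X: π_N = (62 - Q)q_N - 3q_N.
Setting the follower's marginal profit to zero, 59 - q_X - 2q_N = 0, i.e. q_N = (59 - q_X)/2.
Xenon substitutes q_N(q_X) into its own profit: π_X = q_X(62 - q_X - (59 - q_X)/2) - 2q_X = (65/2 - (1/2)q_X)q_X - 2q_X.
Leader FOC: 61/2 - q_X = 0, so q_X = 61/2.
Then q_N = (59 - 61/2)/2 = 57/4.
Total output Q = 179/4, so price P = 62 - 179/4 = 69/4.

17.25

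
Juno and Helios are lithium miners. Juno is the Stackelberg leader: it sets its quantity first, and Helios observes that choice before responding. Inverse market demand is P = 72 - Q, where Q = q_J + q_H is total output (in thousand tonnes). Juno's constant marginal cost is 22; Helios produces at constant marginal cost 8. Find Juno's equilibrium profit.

162

Solve by backward induction. Given q_J, the follower Helios maximises π_H = (72 - q_J - q_H)q_H - 8q_H.
Follower FOC: 64 - q_J - 2q_H = 0, so q_H(q_J) = (64 - q_J)/2.
Juno substitutes q_H(q_J) into its own profit: π_J = q_J(72 - q_J - (64 - q_J)/2) - 22q_J = (40 - (1/2)q_J)q_J - 22q_J.
Maximising: ∂π_J/∂q_J = 18 - q_J = 0, giving q_J = 18.
Then q_H = (64 - 18)/2 = 23.
Price P = 72 - 41 = 31.
Juno's profit: (31 - 22)·18 = 162.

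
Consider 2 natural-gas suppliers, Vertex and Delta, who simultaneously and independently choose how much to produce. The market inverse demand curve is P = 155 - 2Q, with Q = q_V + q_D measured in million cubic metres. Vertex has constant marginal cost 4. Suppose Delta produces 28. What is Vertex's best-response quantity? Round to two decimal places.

With the rival's output fixed at 28, Vertex's profit is π_V = (155 - 2·28 - 2q_V)q_V - (4q_V) = (99 - 2q_V)q_V - (4q_V).
∂π_V/∂q_V = 95 - 4q_V = 0, so q_V = 95/4.

23.75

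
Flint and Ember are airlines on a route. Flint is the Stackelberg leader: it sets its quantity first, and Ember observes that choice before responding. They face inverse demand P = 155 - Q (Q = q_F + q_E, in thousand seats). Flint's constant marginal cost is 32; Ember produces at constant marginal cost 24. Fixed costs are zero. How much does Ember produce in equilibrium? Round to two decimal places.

Solve by backward induction. Given q_F, the follower Ember maximises π_E = (155 - q_F - q_E)q_E - 24q_E.
Follower FOC: 131 - q_F - 2q_E = 0, so q_E(q_F) = (131 - q_F)/2.
The leader anticipates this reaction. Substituting into P = 155 - Q gives P = 179/2 - (1/2)q_F, so π_F = (179/2 - (1/2)q_F)q_F - 32q_F.
Maximising: ∂π_F/∂q_F = 115/2 - q_F = 0, giving q_F = 115/2.
Then q_E = (131 - 115/2)/2 = 147/4.

36.75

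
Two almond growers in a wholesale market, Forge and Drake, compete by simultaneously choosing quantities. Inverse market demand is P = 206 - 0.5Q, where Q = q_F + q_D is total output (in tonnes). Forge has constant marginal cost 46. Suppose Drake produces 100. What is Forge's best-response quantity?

110

With the rival's output fixed at 100, Forge's profit is π_F = (206 - (1/2)·100 - (1/2)q_F)q_F - (46q_F) = (156 - (1/2)q_F)q_F - (46q_F).
∂π_F/∂q_F = 110 - q_F = 0, so q_F = 110.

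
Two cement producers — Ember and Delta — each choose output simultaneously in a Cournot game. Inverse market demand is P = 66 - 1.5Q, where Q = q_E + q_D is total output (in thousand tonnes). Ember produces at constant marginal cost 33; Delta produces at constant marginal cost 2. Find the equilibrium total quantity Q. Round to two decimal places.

Ember's profit: π_E = (66 - 1.5Q)q_E - (33q_E). Setting ∂π_E/∂q_E = 0: 33 - 3q_E - (3/2)(q_D) = 0.
Delta's profit: π_D = (66 - 1.5Q)q_D - (2q_D). Setting ∂π_D/∂q_D = 0: 64 - 3q_D - (3/2)(q_E) = 0.
Best responses: q_E = (33 - (3/2)q_D)/3, q_D = (64 - (3/2)q_E)/3.
Substituting one into the other gives q_E = 4/9 and q_D = 190/9.
Total output Q = 4/9 + 190/9 = 194/9.

21.56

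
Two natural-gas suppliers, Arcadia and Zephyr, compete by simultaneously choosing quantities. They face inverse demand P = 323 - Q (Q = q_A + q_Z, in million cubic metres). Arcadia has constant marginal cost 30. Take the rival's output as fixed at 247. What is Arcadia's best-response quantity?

With the rival's output fixed at 247, Arcadia's profit is π_A = (323 - 247 - q_A)q_A - (30q_A) = (76 - q_A)q_A - (30q_A).
∂π_A/∂q_A = 46 - 2q_A = 0, so q_A = 23.

23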